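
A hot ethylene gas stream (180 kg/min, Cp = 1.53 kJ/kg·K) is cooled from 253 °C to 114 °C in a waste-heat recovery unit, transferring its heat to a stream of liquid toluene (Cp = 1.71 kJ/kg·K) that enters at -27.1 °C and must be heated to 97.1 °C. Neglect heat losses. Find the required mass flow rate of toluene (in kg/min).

ṁ_c = 180 kg/min

Heat released by hot stream: Q = 180 × 1.53 × (253 − 114) = 38281 kJ/min
Energy balance on cold side (adiabatic exchanger): Q = ṁ_c·Cp_c·(T_c,out − T_c,in)
ṁ_c = 38281 / [1.71 × (97.1 − -27.1)] = 180.24 kg/min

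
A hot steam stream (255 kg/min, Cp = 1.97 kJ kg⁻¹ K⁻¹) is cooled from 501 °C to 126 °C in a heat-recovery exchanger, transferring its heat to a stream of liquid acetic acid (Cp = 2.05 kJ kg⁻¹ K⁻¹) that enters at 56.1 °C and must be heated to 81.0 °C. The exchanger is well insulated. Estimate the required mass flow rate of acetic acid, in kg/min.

ṁ_c = 3690 kg/min

Heat released by hot stream: Q = 255 × 1.97 × (501 − 126) = 188380 kJ/min
Energy balance on cold side (adiabatic exchanger): Q = ṁ_c·Cp_c·(T_c,out − T_c,in)
ṁ_c = 188380 / [2.05 × (81.0 − 56.1)] = 3690.5 kg/min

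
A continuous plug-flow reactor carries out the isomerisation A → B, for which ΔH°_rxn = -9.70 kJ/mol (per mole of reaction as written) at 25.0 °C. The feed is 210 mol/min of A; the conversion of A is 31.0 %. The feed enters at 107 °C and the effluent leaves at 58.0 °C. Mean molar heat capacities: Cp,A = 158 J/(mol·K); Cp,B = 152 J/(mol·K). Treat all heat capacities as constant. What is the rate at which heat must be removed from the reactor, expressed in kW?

Q_out = 37.8 kW

Extent of reaction ξ = 0.310 × 210 = 65.1 mol/min
Reaction term: ξ·ΔH°_rxn = 65.1 × -9.70 = -631.47 kJ/min
Sensible, feed 107→25 °C: -2720.8 kJ/min
Outlet flows (mol/min): A 144.9, B 65.1
Sensible, products 25→58.0 °C: 1082.1 kJ/min
Q = ΔH = -2270.2 kJ/min = -37.836 kW
Heat removed = 37.836 kW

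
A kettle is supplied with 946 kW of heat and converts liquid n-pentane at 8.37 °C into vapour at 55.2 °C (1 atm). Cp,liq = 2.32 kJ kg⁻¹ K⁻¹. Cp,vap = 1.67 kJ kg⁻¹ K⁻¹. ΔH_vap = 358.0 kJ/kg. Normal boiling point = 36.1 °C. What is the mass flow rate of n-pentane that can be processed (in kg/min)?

Δh = 2.32×(36.1−8.37) + 358.0 + 1.67×(55.2−36.1) = 454.23 kJ/kg
Q = 946 kW = 946 kJ/s = 56760 kJ/min
ṁ = Q/Δh = 56760 / 454.23 = 124.96 kg/min

ṁ = 125 kg/min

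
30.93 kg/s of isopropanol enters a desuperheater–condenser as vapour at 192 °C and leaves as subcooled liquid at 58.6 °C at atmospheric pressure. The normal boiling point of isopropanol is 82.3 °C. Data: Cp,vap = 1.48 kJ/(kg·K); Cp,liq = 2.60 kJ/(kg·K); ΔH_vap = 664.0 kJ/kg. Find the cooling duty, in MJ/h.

Q_c = 98900 MJ/h

vapour 192→82.3 °C: -162.36 kJ/kg
condensation at 82.3 °C: -664 kJ/kg
liquid 82.3→58.6 °C: -61.62 kJ/kg
Δh = -162.36 + -664 + -61.62 = -887.98 kJ/kg
Q = ṁ·Δh = 30.93 kg/s × -887.98 kJ/kg = -27465 kJ/s
|Q| = 27465 kW = 98874 MJ/h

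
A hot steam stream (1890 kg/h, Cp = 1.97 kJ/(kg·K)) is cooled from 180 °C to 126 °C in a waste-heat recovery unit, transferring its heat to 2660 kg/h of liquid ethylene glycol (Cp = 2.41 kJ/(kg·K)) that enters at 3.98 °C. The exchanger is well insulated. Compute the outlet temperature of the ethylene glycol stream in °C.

Heat released by hot stream: Q = 1890 × 1.97 × (180 − 126) = 201060 kJ/h
Energy balance on cold side (adiabatic exchanger): Q = ṁ_c·Cp_c·(T_c,out − T_c,in)
T_c,out = 3.98 + 201060/(2660 × 2.41) = 35.343 °C

T_c,out = 35.3 °C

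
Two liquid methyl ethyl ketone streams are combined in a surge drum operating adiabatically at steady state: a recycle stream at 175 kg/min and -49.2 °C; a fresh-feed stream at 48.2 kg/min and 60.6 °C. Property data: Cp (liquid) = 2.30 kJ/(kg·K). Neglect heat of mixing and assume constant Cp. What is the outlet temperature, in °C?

T_out = -25.5 °C

Adiabatic, steady state ⇒ Σ ṁᵢCp,ᵢ(T_out − Tᵢ) = 0
Σ ṁᵢCp,ᵢTᵢ = 175×2.30×-49.2 + 48.2×2.30×60.6 = -13085
Σ ṁᵢCp,ᵢ = 175×2.30 + 48.2×2.30 = 513.36
T_out = -13085 / 513.36 = -25.489 °C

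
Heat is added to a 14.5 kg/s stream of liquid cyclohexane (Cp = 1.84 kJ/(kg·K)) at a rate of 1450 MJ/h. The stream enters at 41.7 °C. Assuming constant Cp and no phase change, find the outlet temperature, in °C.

Q = 1450 MJ/h = 402.78 kJ/s
ΔT = Q/(ṁ·Cp) = 402.78/(14.5×1.84) = 15.097 K
T_out = 41.7 + 15.097 = 56.797 °C

T_out = 56.8 °C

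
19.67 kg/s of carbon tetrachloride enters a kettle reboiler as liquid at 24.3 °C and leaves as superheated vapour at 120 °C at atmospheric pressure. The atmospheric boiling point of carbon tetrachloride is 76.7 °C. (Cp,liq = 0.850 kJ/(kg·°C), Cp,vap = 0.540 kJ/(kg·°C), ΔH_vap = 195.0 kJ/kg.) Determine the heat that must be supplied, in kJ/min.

Q = 310000 kJ/min

liquid 24.3→76.7 °C: 44.54 kJ/kg
vaporisation at 76.7 °C: 195 kJ/kg
vapour 76.7→120 °C: 23.382 kJ/kg
Δh = 44.54 + 195 + 23.382 = 262.92 kJ/kg
Q = ṁ·Δh = 19.67 kg/s × 262.92 kJ/kg = 5171.7 kJ/s
|Q| = 5171.7 kW = 310300 kJ/min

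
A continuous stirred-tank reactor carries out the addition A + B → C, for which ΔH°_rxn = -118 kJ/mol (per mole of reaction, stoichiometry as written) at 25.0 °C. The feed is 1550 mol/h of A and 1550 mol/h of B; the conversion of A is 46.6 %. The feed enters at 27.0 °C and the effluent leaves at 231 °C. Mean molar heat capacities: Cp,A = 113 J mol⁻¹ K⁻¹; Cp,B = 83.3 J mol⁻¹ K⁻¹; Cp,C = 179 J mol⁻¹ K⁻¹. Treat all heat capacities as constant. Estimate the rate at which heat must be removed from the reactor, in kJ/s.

Q_out = 7.15 kJ/s

Extent of reaction ξ = 0.466 × 1550 = 722.3 mol/h
Reaction term: ξ·ΔH°_rxn = 722.3 × -118 = -85231 kJ/h
Sensible, feed 27.0→25 °C: -608.53 kJ/h
Outlet flows (mol/h): A 827.7, B 827.7, C 722.3
Sensible, products 25→231 °C: 60104 kJ/h
Q = ΔH = -25735 kJ/h = -7.1487 kW
Heat removed = 7.1487 kJ/s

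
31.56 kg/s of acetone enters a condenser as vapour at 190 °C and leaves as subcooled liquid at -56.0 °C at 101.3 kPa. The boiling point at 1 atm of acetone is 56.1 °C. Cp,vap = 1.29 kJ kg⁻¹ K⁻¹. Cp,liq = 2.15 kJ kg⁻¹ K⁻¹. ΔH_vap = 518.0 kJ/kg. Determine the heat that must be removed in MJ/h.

vapour 190→56.1 °C: -172.73 kJ/kg
condensation at 56.1 °C: -518 kJ/kg
liquid 56.1→-56.0 °C: -241.01 kJ/kg
Δh = -172.73 + -518 + -241.01 = -931.75 kJ/kg
Q = ṁ·Δh = 31.56 kg/s × -931.75 kJ/kg = -29406 kJ/s
|Q| = 29406 kW = 105860 MJ/h

Q_c = 106000 MJ/h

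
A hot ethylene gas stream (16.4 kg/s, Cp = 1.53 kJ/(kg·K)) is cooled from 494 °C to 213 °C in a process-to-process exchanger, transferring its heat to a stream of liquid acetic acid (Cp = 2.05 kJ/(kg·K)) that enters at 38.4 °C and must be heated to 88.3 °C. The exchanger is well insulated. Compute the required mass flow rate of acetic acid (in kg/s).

Heat released by hot stream: Q = 16.4 × 1.53 × (494 − 213) = 7050.9 kJ/s
Energy balance on cold side (adiabatic exchanger): Q = ṁ_c·Cp_c·(T_c,out − T_c,in)
ṁ_c = 7050.9 / [2.05 × (88.3 − 38.4)] = 68.927 kg/s

ṁ_c = 68.9 kg/s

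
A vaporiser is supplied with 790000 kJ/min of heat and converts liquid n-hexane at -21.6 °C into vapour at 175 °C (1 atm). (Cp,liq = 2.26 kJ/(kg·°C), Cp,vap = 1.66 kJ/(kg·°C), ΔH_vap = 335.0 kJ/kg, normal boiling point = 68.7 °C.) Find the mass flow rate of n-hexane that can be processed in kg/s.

ṁ = 18.4 kg/s

Δh = 2.26×(68.7−-21.6) + 335.0 + 1.66×(175−68.7) = 715.54 kJ/kg
Q = 790000 kJ/min = 13167 kJ/s = 13167 kJ/s
ṁ = Q/Δh = 13167 / 715.54 = 18.401 kg/s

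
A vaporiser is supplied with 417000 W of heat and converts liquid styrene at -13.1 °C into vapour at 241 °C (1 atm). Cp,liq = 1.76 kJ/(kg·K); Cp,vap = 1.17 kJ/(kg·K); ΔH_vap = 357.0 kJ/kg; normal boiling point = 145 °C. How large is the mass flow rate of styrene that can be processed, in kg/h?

Δh = 1.76×(145−-13.1) + 357.0 + 1.17×(241−145) = 747.58 kJ/kg
Q = 417000 W = 417 kJ/s = 1.5012e+06 kJ/h
ṁ = Q/Δh = 1.5012e+06 / 747.58 = 2008.1 kg/h

ṁ = 2010 kg/h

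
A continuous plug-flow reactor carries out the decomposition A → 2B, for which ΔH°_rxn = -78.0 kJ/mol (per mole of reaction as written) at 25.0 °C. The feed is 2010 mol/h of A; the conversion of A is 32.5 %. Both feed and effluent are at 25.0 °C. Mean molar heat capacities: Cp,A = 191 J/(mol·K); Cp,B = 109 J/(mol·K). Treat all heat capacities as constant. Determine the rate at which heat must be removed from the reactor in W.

Extent of reaction ξ = 0.325 × 2010 = 653.25 mol/h
Reaction term: ξ·ΔH°_rxn = 653.25 × -78.0 = -50954 kJ/h
Q = ΔH = -50954 kJ/h = -14.154 kW
Heat removed = 14154 W

Q_out = 14200 W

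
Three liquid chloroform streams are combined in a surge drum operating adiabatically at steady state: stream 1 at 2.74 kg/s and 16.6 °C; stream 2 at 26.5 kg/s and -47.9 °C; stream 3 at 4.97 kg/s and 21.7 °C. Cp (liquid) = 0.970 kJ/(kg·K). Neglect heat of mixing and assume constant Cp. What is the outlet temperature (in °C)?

No heat crosses the boundary, so H_out = H_in.
T_out = Σ ṁᵢCp,ᵢTᵢ / Σ ṁᵢCp,ᵢ
      = -1082.5 / 33.184 = -32.623 °C

T_out = -32.6 °C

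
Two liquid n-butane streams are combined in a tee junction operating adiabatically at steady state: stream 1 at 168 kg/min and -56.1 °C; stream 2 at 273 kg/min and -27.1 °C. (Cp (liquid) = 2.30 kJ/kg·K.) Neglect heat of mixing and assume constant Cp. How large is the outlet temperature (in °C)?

No heat crosses the boundary, so H_out = H_in.
Σ ṁᵢCp,ᵢTᵢ = 168×2.30×-56.1 + 273×2.30×-27.1 = -38693
Σ ṁᵢCp,ᵢ = 168×2.30 + 273×2.30 = 1014.3
T_out = -38693 / 1014.3 = -38.148 °C

T_out = -38.1 °C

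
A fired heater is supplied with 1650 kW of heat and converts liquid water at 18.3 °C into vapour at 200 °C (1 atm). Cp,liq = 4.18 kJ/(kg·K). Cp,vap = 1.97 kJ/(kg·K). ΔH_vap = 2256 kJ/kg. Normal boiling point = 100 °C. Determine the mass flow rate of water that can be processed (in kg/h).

ṁ = 2130 kg/h

Δh = 4.18×(100−18.3) + 2256 + 1.97×(200−100) = 2794.5 kJ/kg
Q = 1650 kW = 1650 kJ/s = 5.94e+06 kJ/h
ṁ = Q/Δh = 5.94e+06 / 2794.5 = 2125.6 kg/h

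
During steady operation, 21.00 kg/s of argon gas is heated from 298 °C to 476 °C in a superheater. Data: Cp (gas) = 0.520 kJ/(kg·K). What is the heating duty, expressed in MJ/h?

Q = 7000 MJ/h

Q = ṁ·Cp·ΔT = 21.00 × 0.520 × (476 − 298) = 1943.8 kJ/s
Heating duty = 6997.5 MJ/h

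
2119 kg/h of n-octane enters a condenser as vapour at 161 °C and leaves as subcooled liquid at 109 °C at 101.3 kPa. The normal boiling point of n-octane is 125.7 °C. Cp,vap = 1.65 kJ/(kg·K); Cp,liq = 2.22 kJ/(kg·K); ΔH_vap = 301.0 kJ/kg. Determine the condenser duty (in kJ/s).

Q_c = 233 kJ/s

vapour 161→125.7 °C: -58.245 kJ/kg
condensation at 125.7 °C: -301 kJ/kg
liquid 125.7→109 °C: -37.074 kJ/kg
Δh = -58.245 + -301 + -37.074 = -396.32 kJ/kg
Q = ṁ·Δh = 2119 kg/h × -396.32 kJ/kg = -839800 kJ/h
|Q| = 233.28 kW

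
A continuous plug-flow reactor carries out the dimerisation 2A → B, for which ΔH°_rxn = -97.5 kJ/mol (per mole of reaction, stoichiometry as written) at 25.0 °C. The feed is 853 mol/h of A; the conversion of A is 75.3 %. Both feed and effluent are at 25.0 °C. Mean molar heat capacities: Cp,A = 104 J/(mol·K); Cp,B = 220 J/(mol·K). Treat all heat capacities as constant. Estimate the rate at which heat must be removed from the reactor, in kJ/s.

Q_out = 8.70 kJ/s

Extent of reaction ξ = 0.753 × 853 / 2 = 321.15 mol/h
Reaction term: ξ·ΔH°_rxn = 321.15 × -97.5 = -31313 kJ/h
Q = ΔH = -31313 kJ/h = -8.6979 kW
Heat removed = 8.6979 kJ/s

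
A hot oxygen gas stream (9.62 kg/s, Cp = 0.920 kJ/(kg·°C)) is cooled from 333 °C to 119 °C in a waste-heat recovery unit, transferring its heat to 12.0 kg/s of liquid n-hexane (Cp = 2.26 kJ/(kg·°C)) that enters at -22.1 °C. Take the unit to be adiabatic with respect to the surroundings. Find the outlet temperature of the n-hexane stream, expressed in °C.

T_c,out = 47.7 °C

Heat released by hot stream: Q = 9.62 × 0.920 × (333 − 119) = 1894 kJ/s
Energy balance on cold side (adiabatic exchanger): Q = ṁ_c·Cp_c·(T_c,out − T_c,in)
T_c,out = -22.1 + 1894/(12.0 × 2.26) = 47.737 °C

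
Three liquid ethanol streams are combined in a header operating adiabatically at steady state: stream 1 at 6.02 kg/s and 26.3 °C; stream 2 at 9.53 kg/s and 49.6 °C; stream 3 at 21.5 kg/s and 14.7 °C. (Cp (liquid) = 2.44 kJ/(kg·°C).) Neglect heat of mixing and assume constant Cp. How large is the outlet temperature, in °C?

T_out = 25.6 °C

Adiabatic, steady state ⇒ Σ ṁᵢCp,ᵢ(T_out − Tᵢ) = 0
T_out = Σ ṁᵢCp,ᵢTᵢ / Σ ṁᵢCp,ᵢ
      = 2310.8 / 90.402 = 25.562 °C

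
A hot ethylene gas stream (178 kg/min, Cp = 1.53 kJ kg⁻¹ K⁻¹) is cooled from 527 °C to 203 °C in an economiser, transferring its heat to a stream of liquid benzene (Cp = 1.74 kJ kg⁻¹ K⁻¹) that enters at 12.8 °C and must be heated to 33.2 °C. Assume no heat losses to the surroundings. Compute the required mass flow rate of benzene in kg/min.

ṁ_c = 2490 kg/min

Heat released by hot stream: Q = 178 × 1.53 × (527 − 203) = 88238 kJ/min
Energy balance on cold side (adiabatic exchanger): Q = ṁ_c·Cp_c·(T_c,out − T_c,in)
ṁ_c = 88238 / [1.74 × (33.2 − 12.8)] = 2485.9 kg/min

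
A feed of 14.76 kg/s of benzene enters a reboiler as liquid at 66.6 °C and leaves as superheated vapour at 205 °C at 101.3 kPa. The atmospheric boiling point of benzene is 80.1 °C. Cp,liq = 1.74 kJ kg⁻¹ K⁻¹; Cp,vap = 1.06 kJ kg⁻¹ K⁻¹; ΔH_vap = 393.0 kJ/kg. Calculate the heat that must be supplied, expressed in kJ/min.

Q = 486000 kJ/min

liquid 66.6→80.1 °C: 23.49 kJ/kg
vaporisation at 80.1 °C: 393 kJ/kg
vapour 80.1→205 °C: 132.39 kJ/kg
Δh = 23.49 + 393 + 132.39 = 548.88 kJ/kg
Q = ṁ·Δh = 14.76 kg/s × 548.88 kJ/kg = 8101.5 kJ/s
|Q| = 8101.5 kW = 486090 kJ/min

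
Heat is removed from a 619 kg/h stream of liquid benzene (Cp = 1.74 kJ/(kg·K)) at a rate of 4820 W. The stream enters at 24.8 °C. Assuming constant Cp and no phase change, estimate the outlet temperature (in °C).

Q = 4820 W = 17352 kJ/h
ΔT = Q/(ṁ·Cp) = 17352/(619×1.74) = 16.111 K
T_out = 24.8 − 16.111 = 8.6895 °C

T_out = 8.69 °C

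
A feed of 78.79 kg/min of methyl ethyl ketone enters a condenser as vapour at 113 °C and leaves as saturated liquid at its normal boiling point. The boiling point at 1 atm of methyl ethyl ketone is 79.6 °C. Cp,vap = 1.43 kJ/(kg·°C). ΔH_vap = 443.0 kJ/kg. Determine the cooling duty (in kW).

Q_c = 644 kW

vapour 113→79.6 °C: -47.762 kJ/kg
condensation at 79.6 °C: -443 kJ/kg
Δh = -47.762 + -443 = -490.76 kJ/kg
Q = ṁ·Δh = 78.79 kg/min × -490.76 kJ/kg = -38667 kJ/min
|Q| = 644.45 kW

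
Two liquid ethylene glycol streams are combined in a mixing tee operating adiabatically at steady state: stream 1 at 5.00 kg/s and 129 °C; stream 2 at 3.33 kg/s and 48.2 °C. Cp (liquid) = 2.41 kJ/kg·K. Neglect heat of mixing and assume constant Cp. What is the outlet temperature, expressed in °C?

Adiabatic, steady state ⇒ Σ ṁᵢCp,ᵢ(T_out − Tᵢ) = 0
Σ ṁᵢCp,ᵢTᵢ = 5.00×2.41×129 + 3.33×2.41×48.2 = 1941.3
Σ ṁᵢCp,ᵢ = 5.00×2.41 + 3.33×2.41 = 20.075
T_out = 1941.3 / 20.075 = 96.699 °C

T_out = 96.7 °C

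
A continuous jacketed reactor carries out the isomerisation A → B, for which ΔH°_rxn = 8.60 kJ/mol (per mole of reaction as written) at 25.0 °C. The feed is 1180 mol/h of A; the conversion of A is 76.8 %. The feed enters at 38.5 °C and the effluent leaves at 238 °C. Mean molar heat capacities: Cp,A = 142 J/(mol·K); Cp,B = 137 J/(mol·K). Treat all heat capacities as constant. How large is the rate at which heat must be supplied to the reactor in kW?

Q_in = 11.2 kW

Extent of reaction ξ = 0.768 × 1180 = 906.24 mol/h
Reaction term: ξ·ΔH°_rxn = 906.24 × 8.60 = 7793.7 kJ/h
Sensible, feed 38.5→25 °C: -2262.1 kJ/h
Outlet flows (mol/h): A 273.76, B 906.24
Sensible, products 25→238 °C: 34725 kJ/h
Q = ΔH = 40257 kJ/h = 11.182 kW
Heat supplied = 11.182 kW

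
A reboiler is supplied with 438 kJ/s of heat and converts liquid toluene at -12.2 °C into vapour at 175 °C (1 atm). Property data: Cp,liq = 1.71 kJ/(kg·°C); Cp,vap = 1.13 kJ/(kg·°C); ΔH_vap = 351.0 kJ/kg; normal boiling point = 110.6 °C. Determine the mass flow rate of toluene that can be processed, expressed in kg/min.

Δh = 1.71×(110.6−-12.2) + 351.0 + 1.13×(175−110.6) = 633.76 kJ/kg
Q = 438 kJ/s = 438 kJ/s = 26280 kJ/min
ṁ = Q/Δh = 26280 / 633.76 = 41.467 kg/min

ṁ = 41.5 kg/min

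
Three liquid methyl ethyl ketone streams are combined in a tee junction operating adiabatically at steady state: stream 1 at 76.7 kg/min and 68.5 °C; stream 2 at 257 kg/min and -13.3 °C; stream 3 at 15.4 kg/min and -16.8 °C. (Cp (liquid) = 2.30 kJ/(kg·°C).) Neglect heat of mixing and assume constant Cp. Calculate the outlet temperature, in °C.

T_out = 4.52 °C

Energy balance with Q = 0: Σ ṁᵢCp,ᵢ(T_out − Tᵢ) = 0
T_out = Σ ṁᵢCp,ᵢTᵢ / Σ ṁᵢCp,ᵢ
      = 3627.4 / 802.93 = 4.5177 °C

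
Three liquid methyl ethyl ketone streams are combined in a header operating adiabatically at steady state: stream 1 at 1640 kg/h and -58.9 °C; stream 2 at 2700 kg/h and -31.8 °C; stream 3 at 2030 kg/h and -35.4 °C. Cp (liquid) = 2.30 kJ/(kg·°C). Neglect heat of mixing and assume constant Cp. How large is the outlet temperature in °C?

No heat crosses the boundary, so H_out = H_in.
T_out = Σ ṁᵢCp,ᵢTᵢ / Σ ṁᵢCp,ᵢ
      = -584930 / 14651 = -39.924 °C

T_out = -39.9 °C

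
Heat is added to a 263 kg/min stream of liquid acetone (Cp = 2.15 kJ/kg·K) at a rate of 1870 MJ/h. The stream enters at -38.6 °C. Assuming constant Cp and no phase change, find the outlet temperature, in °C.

Q = 1870 MJ/h = 31167 kJ/min
ΔT = Q/(ṁ·Cp) = 31167/(263×2.15) = 55.118 K
T_out = -38.6 + 55.118 = 16.518 °C

T_out = 16.5 °C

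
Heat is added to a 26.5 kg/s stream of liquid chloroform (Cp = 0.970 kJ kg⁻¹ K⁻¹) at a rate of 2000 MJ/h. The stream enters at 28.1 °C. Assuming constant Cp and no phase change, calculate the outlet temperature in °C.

Q = 2000 MJ/h = 555.56 kJ/s
ΔT = Q/(ṁ·Cp) = 555.56/(26.5×0.970) = 21.613 K
T_out = 28.1 + 21.613 = 49.713 °C

T_out = 49.7 °C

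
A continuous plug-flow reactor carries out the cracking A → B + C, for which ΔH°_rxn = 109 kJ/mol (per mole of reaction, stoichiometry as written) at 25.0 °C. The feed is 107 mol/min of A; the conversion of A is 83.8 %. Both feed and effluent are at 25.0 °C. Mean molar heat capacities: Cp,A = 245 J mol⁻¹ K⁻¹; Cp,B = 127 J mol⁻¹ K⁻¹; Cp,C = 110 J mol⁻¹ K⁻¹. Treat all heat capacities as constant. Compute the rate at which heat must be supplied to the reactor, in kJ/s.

Q_in = 163 kJ/s

Extent of reaction ξ = 0.838 × 107 = 89.666 mol/min
Reaction term: ξ·ΔH°_rxn = 89.666 × 109 = 9773.6 kJ/min
Q = ΔH = 9773.6 kJ/min = 162.89 kW
Heat supplied = 162.89 kJ/s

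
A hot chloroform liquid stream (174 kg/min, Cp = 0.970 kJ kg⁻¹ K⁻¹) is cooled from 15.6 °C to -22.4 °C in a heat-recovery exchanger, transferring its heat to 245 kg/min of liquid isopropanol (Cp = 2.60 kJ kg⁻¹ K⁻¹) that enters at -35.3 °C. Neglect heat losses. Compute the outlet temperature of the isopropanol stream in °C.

Heat released by hot stream: Q = 174 × 0.970 × (15.6 − -22.4) = 6413.6 kJ/min
Energy balance on cold side (adiabatic exchanger): Q = ṁ_c·Cp_c·(T_c,out − T_c,in)
T_c,out = -35.3 + 6413.6/(245 × 2.60) = -25.231 °C

T_c,out = -25.2 °C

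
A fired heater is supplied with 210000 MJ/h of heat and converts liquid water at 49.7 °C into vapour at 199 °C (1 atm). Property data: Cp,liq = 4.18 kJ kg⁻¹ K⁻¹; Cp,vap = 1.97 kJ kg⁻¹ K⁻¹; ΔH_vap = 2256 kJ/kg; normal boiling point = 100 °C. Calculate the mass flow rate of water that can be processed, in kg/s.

Δh = 4.18×(100−49.7) + 2256 + 1.97×(199−100) = 2661.3 kJ/kg
Q = 210000 MJ/h = 58333 kJ/s = 58333 kJ/s
ṁ = Q/Δh = 58333 / 2661.3 = 21.919 kg/s

ṁ = 21.9 kg/s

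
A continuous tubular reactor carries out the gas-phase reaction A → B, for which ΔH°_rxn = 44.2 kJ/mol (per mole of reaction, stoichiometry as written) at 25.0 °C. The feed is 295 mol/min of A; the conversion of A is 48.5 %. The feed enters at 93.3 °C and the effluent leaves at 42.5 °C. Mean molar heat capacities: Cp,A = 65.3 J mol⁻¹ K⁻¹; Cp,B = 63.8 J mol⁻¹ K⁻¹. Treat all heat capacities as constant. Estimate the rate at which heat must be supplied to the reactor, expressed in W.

Q_in = 89000 W

Extent of reaction ξ = 0.485 × 295 = 143.07 mol/min
Reaction term: ξ·ΔH°_rxn = 143.07 × 44.2 = 6323.9 kJ/min
Sensible, feed 93.3→25 °C: -1315.7 kJ/min
Outlet flows (mol/min): A 151.93, B 143.07
Sensible, products 25→42.5 °C: 333.36 kJ/min
Q = ΔH = 5341.6 kJ/min = 89.026 kW
Heat supplied = 89026 W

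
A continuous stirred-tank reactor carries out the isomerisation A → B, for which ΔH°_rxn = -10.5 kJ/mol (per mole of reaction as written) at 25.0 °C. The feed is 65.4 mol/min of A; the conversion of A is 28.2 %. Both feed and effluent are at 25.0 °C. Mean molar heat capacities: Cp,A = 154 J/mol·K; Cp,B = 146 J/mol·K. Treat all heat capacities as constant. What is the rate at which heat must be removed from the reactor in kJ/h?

Extent of reaction ξ = 0.282 × 65.4 = 18.443 mol/min
Reaction term: ξ·ΔH°_rxn = 18.443 × -10.5 = -193.65 kJ/min
Q = ΔH = -193.65 kJ/min = -3.2275 kW
Heat removed = 11619 kJ/h

Q_out = 11600 kJ/h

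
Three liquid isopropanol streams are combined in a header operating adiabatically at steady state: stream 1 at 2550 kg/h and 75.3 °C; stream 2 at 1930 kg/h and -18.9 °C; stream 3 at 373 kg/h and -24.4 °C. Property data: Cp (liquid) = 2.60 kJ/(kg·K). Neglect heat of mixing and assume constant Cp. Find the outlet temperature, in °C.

T_out = 30.2 °C

Adiabatic, steady state ⇒ Σ ṁᵢCp,ᵢ(T_out − Tᵢ) = 0
T_out = Σ ṁᵢCp,ᵢTᵢ / Σ ṁᵢCp,ᵢ
      = 380740 / 12618 = 30.174 °C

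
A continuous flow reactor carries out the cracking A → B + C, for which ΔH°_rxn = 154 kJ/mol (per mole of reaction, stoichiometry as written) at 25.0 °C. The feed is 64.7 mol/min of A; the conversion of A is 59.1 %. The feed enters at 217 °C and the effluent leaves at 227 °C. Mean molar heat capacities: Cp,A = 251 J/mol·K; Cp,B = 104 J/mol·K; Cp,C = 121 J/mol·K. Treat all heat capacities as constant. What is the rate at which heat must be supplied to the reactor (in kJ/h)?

Q_in = 351000 kJ/h

Extent of reaction ξ = 0.591 × 64.7 = 38.238 mol/min
Reaction term: ξ·ΔH°_rxn = 38.238 × 154 = 5888.6 kJ/min
Sensible, feed 217→25 °C: -3118 kJ/min
Outlet flows (mol/min): A 26.462, B 38.238, C 38.238
Sensible, products 25→227 °C: 3079.6 kJ/min
Q = ΔH = 5850.2 kJ/min = 97.503 kW
Heat supplied = 351010 kJ/h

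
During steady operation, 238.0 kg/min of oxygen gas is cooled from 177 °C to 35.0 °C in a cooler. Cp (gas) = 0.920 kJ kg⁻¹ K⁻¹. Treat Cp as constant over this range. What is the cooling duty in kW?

Q_c = 518 kW

Q = ṁ·Cp·ΔT = 238.0 × 0.920 × (35.0 − 177) = -31092 kJ/min
Converting: 31092 / 60 s = 518.21 kW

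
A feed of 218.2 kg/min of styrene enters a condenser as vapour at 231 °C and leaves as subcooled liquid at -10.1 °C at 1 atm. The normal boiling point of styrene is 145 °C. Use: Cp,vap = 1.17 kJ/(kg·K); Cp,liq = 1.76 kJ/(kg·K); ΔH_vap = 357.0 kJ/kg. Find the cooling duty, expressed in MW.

vapour 231→145 °C: -100.62 kJ/kg
condensation at 145 °C: -357 kJ/kg
liquid 145→-10.1 °C: -272.98 kJ/kg
Δh = -100.62 + -357 + -272.98 = -730.6 kJ/kg
Q = ṁ·Δh = 218.2 kg/min × -730.6 kJ/kg = -159420 kJ/min
|Q| = 2656.9 kW = 2.6569 MW

Q_c = 2.66 MW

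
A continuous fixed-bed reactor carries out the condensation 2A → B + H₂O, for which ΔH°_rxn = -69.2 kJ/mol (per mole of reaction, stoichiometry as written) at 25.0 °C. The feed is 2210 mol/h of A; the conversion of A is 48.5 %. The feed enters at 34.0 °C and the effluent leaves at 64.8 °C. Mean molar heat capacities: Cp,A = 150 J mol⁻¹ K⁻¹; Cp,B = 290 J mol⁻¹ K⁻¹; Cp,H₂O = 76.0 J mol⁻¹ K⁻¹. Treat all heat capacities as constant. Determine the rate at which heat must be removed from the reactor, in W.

Q_out = 7070 W

Extent of reaction ξ = 0.485 × 2210 / 2 = 535.92 mol/h
Reaction term: ξ·ΔH°_rxn = 535.92 × -69.2 = -37086 kJ/h
Sensible, feed 34.0→25 °C: -2983.5 kJ/h
Outlet flows (mol/h): A 1138.2, B 535.92, H₂O 535.92
Sensible, products 25→64.8 °C: 14601 kJ/h
Q = ΔH = -25468 kJ/h = -7.0745 kW
Heat removed = 7074.5 W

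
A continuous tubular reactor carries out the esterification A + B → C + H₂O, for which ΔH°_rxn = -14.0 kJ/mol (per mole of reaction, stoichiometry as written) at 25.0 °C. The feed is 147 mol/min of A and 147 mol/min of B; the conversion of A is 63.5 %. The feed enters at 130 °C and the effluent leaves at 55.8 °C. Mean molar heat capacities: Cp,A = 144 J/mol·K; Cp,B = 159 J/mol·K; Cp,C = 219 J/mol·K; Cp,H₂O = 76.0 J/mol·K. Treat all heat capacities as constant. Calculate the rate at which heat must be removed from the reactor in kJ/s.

Q_out = 77.2 kJ/s

Extent of reaction ξ = 0.635 × 147 = 93.345 mol/min
Reaction term: ξ·ΔH°_rxn = 93.345 × -14.0 = -1306.8 kJ/min
Sensible, feed 130→25 °C: -4676.8 kJ/min
Outlet flows (mol/min): A 53.655, B 53.655, C 93.345, H₂O 93.345
Sensible, products 25→55.8 °C: 1348.9 kJ/min
Q = ΔH = -4634.8 kJ/min = -77.246 kW
Heat removed = 77.246 kJ/s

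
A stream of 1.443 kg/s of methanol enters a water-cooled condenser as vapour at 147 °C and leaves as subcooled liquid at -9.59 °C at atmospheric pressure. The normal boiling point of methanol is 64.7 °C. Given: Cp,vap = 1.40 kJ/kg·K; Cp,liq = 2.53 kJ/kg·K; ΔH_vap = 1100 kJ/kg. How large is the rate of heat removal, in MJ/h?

Q_c = 7290 MJ/h

vapour 147→64.7 °C: -115.22 kJ/kg
condensation at 64.7 °C: -1100 kJ/kg
liquid 64.7→-9.59 °C: -187.95 kJ/kg
Δh = -115.22 + -1100 + -187.95 = -1403.2 kJ/kg
Q = ṁ·Δh = 1.443 kg/s × -1403.2 kJ/kg = -2024.8 kJ/s
|Q| = 2024.8 kW = 7289.2 MJ/h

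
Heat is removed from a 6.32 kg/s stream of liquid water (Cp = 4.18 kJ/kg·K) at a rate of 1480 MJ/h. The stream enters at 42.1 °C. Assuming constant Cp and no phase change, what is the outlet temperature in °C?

T_out = 26.5 °C

Q = 1480 MJ/h = 411.11 kJ/s
ΔT = Q/(ṁ·Cp) = 411.11/(6.32×4.18) = 15.562 K
T_out = 42.1 − 15.562 = 26.538 °C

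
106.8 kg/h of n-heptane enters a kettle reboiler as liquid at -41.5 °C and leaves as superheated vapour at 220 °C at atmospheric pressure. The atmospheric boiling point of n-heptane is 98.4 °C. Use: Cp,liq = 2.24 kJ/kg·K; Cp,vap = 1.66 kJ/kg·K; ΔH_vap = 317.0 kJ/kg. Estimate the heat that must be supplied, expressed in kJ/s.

liquid -41.5→98.4 °C: 313.38 kJ/kg
vaporisation at 98.4 °C: 317 kJ/kg
vapour 98.4→220 °C: 201.86 kJ/kg
Δh = 313.38 + 317 + 201.86 = 832.23 kJ/kg
Q = ṁ·Δh = 106.8 kg/h × 832.23 kJ/kg = 88882 kJ/h
|Q| = 24.69 kW

Q = 24.7 kJ/s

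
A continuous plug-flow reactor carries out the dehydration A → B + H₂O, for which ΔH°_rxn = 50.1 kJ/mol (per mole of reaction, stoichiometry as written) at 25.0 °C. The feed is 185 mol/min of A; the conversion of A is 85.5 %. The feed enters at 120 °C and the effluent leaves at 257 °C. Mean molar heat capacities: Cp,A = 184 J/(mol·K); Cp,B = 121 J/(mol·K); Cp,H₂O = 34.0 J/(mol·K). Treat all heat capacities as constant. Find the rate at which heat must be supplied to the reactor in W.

Extent of reaction ξ = 0.855 × 185 = 158.17 mol/min
Reaction term: ξ·ΔH°_rxn = 158.17 × 50.1 = 7924.6 kJ/min
Sensible, feed 120→25 °C: -3233.8 kJ/min
Outlet flows (mol/min): A 26.825, B 158.17, H₂O 158.17
Sensible, products 25→257 °C: 6833.1 kJ/min
Q = ΔH = 11524 kJ/min = 192.06 kW
Heat supplied = 192060 W

Q_in = 192000 W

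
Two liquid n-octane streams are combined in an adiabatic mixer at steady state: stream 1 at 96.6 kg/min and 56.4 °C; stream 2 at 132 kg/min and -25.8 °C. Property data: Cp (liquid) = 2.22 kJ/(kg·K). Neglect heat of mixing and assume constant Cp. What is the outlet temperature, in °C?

T_out = 8.94 °C

Adiabatic, steady state ⇒ Σ ṁᵢCp,ᵢ(T_out − Tᵢ) = 0
Σ ṁᵢCp,ᵢTᵢ = 96.6×2.22×56.4 + 132×2.22×-25.8 = 4534.7
Σ ṁᵢCp,ᵢ = 96.6×2.22 + 132×2.22 = 507.49
T_out = 4534.7 / 507.49 = 8.9354 °C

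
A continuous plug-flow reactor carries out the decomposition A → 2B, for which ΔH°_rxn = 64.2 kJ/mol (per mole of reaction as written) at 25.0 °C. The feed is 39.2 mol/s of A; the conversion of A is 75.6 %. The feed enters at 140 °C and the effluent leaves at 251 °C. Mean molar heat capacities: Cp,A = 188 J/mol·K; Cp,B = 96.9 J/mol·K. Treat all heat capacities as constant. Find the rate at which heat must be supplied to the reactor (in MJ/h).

Q_in = 9930 MJ/h

Extent of reaction ξ = 0.756 × 39.2 = 29.635 mol/s
Reaction term: ξ·ΔH°_rxn = 29.635 × 64.2 = 1902.6 kJ/s
Sensible, feed 140→25 °C: -847.5 kJ/s
Outlet flows (mol/s): A 9.5648, B 59.27
Sensible, products 25→251 °C: 1704.4 kJ/s
Q = ΔH = 2759.5 kJ/s = 2759.5 kW
Heat supplied = 9934 MJ/h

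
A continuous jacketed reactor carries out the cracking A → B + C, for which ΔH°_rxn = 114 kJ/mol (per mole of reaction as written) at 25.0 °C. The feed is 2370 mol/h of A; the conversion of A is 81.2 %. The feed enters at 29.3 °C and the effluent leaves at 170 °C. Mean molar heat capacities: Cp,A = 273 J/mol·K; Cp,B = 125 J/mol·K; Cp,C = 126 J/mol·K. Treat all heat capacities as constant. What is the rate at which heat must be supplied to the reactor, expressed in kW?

Extent of reaction ξ = 0.812 × 2370 = 1924.4 mol/h
Reaction term: ξ·ΔH°_rxn = 1924.4 × 114 = 219390 kJ/h
Sensible, feed 29.3→25 °C: -2782.1 kJ/h
Outlet flows (mol/h): A 445.56, B 1924.4, C 1924.4
Sensible, products 25→170 °C: 87677 kJ/h
Q = ΔH = 304280 kJ/h = 84.523 kW
Heat supplied = 84.523 kW

Q_in = 84.5 kW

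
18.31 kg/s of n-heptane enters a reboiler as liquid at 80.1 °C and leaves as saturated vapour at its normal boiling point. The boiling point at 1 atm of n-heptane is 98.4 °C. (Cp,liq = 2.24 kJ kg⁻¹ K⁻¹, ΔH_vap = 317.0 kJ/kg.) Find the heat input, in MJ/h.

Q = 23600 MJ/h

liquid 80.1→98.4 °C: 40.992 kJ/kg
vaporisation at 98.4 °C: 317 kJ/kg
Δh = 40.992 + 317 = 357.99 kJ/kg
Q = ṁ·Δh = 18.31 kg/s × 357.99 kJ/kg = 6554.8 kJ/s
|Q| = 6554.8 kW = 23597 MJ/h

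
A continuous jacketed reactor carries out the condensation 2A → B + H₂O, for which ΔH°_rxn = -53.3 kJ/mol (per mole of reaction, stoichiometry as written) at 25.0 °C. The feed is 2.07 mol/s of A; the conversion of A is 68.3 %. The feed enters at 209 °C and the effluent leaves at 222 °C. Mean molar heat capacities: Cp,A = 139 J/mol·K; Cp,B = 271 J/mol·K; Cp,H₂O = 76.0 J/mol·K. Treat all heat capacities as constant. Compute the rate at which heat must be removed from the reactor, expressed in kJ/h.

Q_out = 87600 kJ/h

Extent of reaction ξ = 0.683 × 2.07 / 2 = 0.70691 mol/s
Reaction term: ξ·ΔH°_rxn = 0.70691 × -53.3 = -37.678 kJ/s
Sensible, feed 209→25 °C: -52.942 kJ/s
Outlet flows (mol/s): A 0.65619, B 0.70691, H₂O 0.70691
Sensible, products 25→222 °C: 66.292 kJ/s
Q = ΔH = -24.329 kJ/s = -24.329 kW
Heat removed = 87583 kJ/h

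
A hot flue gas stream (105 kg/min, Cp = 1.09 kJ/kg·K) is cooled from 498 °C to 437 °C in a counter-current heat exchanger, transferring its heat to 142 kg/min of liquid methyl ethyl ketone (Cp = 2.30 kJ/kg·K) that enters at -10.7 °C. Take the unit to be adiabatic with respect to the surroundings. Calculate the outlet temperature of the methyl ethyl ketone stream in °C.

Heat released by hot stream: Q = 105 × 1.09 × (498 − 437) = 6981.4 kJ/min
Energy balance on cold side (adiabatic exchanger): Q = ṁ_c·Cp_c·(T_c,out − T_c,in)
T_c,out = -10.7 + 6981.4/(142 × 2.30) = 10.676 °C

T_c,out = 10.7 °C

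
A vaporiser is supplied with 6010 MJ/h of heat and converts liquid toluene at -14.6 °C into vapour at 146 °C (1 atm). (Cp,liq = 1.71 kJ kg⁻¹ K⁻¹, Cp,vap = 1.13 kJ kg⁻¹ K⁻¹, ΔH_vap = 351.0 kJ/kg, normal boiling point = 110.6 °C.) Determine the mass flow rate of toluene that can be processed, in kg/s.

ṁ = 2.76 kg/s

Δh = 1.71×(110.6−-14.6) + 351.0 + 1.13×(146−110.6) = 605.09 kJ/kg
Q = 6010 MJ/h = 1669.4 kJ/s = 1669.4 kJ/s
ṁ = Q/Δh = 1669.4 / 605.09 = 2.759 kg/s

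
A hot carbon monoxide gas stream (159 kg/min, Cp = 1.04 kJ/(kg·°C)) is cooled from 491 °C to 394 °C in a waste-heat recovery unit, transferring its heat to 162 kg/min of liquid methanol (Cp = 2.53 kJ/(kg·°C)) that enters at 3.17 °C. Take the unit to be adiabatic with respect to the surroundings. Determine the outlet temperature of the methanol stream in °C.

Heat released by hot stream: Q = 159 × 1.04 × (491 − 394) = 16040 kJ/min
Energy balance on cold side (adiabatic exchanger): Q = ṁ_c·Cp_c·(T_c,out − T_c,in)
T_c,out = 3.17 + 16040/(162 × 2.53) = 42.305 °C

T_c,out = 42.3 °C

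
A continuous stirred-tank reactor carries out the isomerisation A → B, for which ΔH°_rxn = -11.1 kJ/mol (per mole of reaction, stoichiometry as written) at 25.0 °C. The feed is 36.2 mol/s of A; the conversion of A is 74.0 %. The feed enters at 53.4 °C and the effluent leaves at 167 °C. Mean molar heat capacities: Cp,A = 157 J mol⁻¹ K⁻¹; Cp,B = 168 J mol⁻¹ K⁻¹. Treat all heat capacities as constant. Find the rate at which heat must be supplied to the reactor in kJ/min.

Extent of reaction ξ = 0.740 × 36.2 = 26.788 mol/s
Reaction term: ξ·ΔH°_rxn = 26.788 × -11.1 = -297.35 kJ/s
Sensible, feed 53.4→25 °C: -161.41 kJ/s
Outlet flows (mol/s): A 9.412, B 26.788
Sensible, products 25→167 °C: 848.89 kJ/s
Q = ΔH = 390.13 kJ/s = 390.13 kW
Heat supplied = 23408 kJ/min

Q_in = 23400 kJ/min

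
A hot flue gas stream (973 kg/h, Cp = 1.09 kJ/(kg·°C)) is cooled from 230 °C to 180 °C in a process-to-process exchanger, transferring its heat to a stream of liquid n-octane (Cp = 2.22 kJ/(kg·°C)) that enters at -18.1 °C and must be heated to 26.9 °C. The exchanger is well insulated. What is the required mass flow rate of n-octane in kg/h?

Heat released by hot stream: Q = 973 × 1.09 × (230 − 180) = 53029 kJ/h
Energy balance on cold side (adiabatic exchanger): Q = ṁ_c·Cp_c·(T_c,out − T_c,in)
ṁ_c = 53029 / [2.22 × (26.9 − -18.1)] = 530.82 kg/h

ṁ_c = 531 kg/h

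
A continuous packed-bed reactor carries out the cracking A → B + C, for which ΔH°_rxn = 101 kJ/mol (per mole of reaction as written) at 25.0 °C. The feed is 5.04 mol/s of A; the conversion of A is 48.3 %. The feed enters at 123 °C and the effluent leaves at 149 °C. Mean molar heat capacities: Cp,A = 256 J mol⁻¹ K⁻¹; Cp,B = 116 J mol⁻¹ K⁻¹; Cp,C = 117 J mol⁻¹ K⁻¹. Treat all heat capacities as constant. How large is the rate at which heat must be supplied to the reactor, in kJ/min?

Q_in = 16300 kJ/min

Extent of reaction ξ = 0.483 × 5.04 = 2.4343 mol/s
Reaction term: ξ·ΔH°_rxn = 2.4343 × 101 = 245.87 kJ/s
Sensible, feed 123→25 °C: -126.44 kJ/s
Outlet flows (mol/s): A 2.6057, B 2.4343, C 2.4343
Sensible, products 25→149 °C: 153.05 kJ/s
Q = ΔH = 272.47 kJ/s = 272.47 kW
Heat supplied = 16348 kJ/min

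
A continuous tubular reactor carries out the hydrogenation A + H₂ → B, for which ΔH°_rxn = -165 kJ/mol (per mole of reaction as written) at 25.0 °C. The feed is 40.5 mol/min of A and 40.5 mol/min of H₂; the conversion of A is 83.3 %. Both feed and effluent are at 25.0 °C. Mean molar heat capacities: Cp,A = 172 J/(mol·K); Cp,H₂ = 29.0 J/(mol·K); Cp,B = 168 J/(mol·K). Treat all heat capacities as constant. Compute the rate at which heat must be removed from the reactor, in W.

Q_out = 92800 W

Extent of reaction ξ = 0.833 × 40.5 = 33.736 mol/min
Reaction term: ξ·ΔH°_rxn = 33.736 × -165 = -5566.5 kJ/min
Q = ΔH = -5566.5 kJ/min = -92.775 kW
Heat removed = 92775 W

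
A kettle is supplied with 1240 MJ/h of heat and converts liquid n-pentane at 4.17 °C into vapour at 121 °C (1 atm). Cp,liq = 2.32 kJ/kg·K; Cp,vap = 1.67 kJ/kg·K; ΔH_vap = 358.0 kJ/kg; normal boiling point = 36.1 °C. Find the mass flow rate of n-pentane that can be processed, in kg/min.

ṁ = 36.0 kg/min

Δh = 2.32×(36.1−4.17) + 358.0 + 1.67×(121−36.1) = 573.86 kJ/kg
Q = 1240 MJ/h = 344.44 kJ/s = 20667 kJ/min
ṁ = Q/Δh = 20667 / 573.86 = 36.013 kg/min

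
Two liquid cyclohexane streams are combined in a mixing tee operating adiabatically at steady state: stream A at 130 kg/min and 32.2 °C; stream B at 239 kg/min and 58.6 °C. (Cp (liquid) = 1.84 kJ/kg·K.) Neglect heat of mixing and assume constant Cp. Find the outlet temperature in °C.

T_out = 49.3 °C

Energy balance with Q = 0: Σ ṁᵢCp,ᵢ(T_out − Tᵢ) = 0
T_out = Σ ṁᵢCp,ᵢTᵢ / Σ ṁᵢCp,ᵢ
      = 33472 / 678.96 = 49.299 °C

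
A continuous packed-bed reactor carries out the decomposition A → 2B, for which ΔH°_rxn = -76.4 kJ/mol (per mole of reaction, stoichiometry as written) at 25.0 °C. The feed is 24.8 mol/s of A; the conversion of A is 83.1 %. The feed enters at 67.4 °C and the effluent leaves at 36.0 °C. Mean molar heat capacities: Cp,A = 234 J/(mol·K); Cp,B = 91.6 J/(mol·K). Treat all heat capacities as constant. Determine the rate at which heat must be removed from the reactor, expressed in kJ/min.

Extent of reaction ξ = 0.831 × 24.8 = 20.609 mol/s
Reaction term: ξ·ΔH°_rxn = 20.609 × -76.4 = -1574.5 kJ/s
Sensible, feed 67.4→25 °C: -246.06 kJ/s
Outlet flows (mol/s): A 4.1912, B 41.218
Sensible, products 25→36.0 °C: 52.319 kJ/s
Q = ΔH = -1768.2 kJ/s = -1768.2 kW
Heat removed = 106090 kJ/min

Q_out = 106000 kJ/min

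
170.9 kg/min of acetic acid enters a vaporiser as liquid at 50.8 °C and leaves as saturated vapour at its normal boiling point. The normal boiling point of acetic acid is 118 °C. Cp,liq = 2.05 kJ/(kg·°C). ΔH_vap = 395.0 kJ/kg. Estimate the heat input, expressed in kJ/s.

liquid 50.8→118 °C: 137.76 kJ/kg
vaporisation at 118 °C: 395 kJ/kg
Δh = 137.76 + 395 = 532.76 kJ/kg
Q = ṁ·Δh = 170.9 kg/min × 532.76 kJ/kg = 91049 kJ/min
|Q| = 1517.5 kW

Q = 1520 kJ/s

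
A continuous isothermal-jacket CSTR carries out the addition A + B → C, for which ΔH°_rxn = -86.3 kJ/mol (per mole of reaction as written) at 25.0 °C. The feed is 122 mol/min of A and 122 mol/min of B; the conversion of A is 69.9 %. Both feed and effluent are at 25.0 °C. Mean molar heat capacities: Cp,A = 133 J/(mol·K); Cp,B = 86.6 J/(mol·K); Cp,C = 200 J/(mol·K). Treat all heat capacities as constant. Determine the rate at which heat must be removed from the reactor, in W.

Q_out = 123000 W

Extent of reaction ξ = 0.699 × 122 = 85.278 mol/min
Reaction term: ξ·ΔH°_rxn = 85.278 × -86.3 = -7359.5 kJ/min
Q = ΔH = -7359.5 kJ/min = -122.66 kW
Heat removed = 122660 W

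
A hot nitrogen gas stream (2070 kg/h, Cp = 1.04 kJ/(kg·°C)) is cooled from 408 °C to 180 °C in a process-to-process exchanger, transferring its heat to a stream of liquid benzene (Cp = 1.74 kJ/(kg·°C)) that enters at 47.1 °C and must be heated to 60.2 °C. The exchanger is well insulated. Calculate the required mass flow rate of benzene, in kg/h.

Heat released by hot stream: Q = 2070 × 1.04 × (408 − 180) = 490840 kJ/h
Energy balance on cold side (adiabatic exchanger): Q = ṁ_c·Cp_c·(T_c,out − T_c,in)
ṁ_c = 490840 / [1.74 × (60.2 − 47.1)] = 21534 kg/h

ṁ_c = 21500 kg/h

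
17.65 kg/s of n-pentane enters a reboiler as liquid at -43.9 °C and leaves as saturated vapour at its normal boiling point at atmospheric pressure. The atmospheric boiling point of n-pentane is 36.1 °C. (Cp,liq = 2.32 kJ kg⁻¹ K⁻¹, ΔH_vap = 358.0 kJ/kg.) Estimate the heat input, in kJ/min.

liquid -43.9→36.1 °C: 185.6 kJ/kg
vaporisation at 36.1 °C: 358 kJ/kg
Δh = 185.6 + 358 = 543.6 kJ/kg
Q = ṁ·Δh = 17.65 kg/s × 543.6 kJ/kg = 9594.5 kJ/s
|Q| = 9594.5 kW = 575670 kJ/min

Q = 576000 kJ/min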